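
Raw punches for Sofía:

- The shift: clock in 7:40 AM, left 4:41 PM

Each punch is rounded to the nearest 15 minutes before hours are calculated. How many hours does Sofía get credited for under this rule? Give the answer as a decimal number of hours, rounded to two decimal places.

9.00 hours

The shift: in 7:40 AM→7:45 AM, out 4:41 PM→4:45 PM; 9 h 0 min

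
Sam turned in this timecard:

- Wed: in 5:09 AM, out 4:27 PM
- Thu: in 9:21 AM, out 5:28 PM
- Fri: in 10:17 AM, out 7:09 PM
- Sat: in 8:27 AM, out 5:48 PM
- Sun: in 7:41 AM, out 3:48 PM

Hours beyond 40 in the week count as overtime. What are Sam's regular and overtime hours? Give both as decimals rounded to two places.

Regular 40.00 hours, overtime 5.75 hours

Wed: 5:09 AM–4:27 PM = 11 h 18 min
Thu: 9:21 AM–5:28 PM = 8 h 7 min
Fri: 10:17 AM–7:09 PM = 8 h 52 min
Sat: 8:27 AM–5:48 PM = 9 h 21 min
Sun: 7:41 AM–3:48 PM = 8 h 7 min
Total worked: 45 h 45 min = 45.75 h.
Threshold 40 h → overtime 5 h 45 min, regular 40 h 0 min.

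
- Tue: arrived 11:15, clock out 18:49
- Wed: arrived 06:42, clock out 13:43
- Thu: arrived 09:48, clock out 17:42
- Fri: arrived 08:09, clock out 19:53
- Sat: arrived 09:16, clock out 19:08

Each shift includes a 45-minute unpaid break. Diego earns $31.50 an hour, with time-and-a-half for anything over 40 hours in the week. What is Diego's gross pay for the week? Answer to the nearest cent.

Tue: 11:15–18:49 = 7 h 34 min; less 45 min break → 6 h 49 min
Wed: 06:42–13:43 = 7 h 1 min; less 45 min break → 6 h 16 min
Thu: 09:48–17:42 = 7 h 54 min; less 45 min break → 7 h 9 min
Fri: 08:09–19:53 = 11 h 44 min; less 45 min break → 10 h 59 min
Sat: 09:16–19:08 = 9 h 52 min; less 45 min break → 9 h 7 min
Total worked: 40 h 20 min = 2420 min.
Regular 40 h 0 min = 2400 min at $31.50/h; overtime 0 h 20 min = 20 min at $47.25/h.
Pay = (2400 × $31.50 + 20 × $47.25) ÷ 60 = $1275.75.

$1275.75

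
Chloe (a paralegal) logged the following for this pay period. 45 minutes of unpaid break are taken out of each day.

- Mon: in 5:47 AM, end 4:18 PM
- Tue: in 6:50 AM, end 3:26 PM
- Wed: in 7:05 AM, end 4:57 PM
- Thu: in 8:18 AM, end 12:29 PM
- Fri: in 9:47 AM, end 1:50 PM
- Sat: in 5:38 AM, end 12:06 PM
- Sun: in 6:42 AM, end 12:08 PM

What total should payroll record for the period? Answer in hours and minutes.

43 h 52 min

Mon: 5:47 AM–4:18 PM = 10 h 31 min; less 45 min break → 9 h 46 min
Tue: 6:50 AM–3:26 PM = 8 h 36 min; less 45 min break → 7 h 51 min
Wed: 7:05 AM–4:57 PM = 9 h 52 min; less 45 min break → 9 h 7 min
Thu: 8:18 AM–12:29 PM = 4 h 11 min; less 45 min break → 3 h 26 min
Fri: 9:47 AM–1:50 PM = 4 h 3 min; less 45 min break → 3 h 18 min
Sat: 5:38 AM–12:06 PM = 6 h 28 min; less 45 min break → 5 h 43 min
Sun: 6:42 AM–12:08 PM = 5 h 26 min; less 45 min break → 4 h 41 min
Total: 9 h 46 min + 7 h 51 min + 9 h 7 min + 3 h 26 min + 3 h 18 min + 5 h 43 min + 4 h 41 min = 43 h 52 min.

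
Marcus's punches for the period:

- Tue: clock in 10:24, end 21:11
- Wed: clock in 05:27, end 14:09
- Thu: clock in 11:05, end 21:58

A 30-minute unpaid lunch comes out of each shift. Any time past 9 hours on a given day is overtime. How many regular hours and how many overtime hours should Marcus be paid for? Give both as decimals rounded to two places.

Tue: 10:24–21:11 = 10 h 47 min; less 30 min break → 10 h 17 min
Wed: 05:27–14:09 = 8 h 42 min; less 30 min break → 8 h 12 min
Thu: 11:05–21:58 = 10 h 53 min; less 30 min break → 10 h 23 min
Tue reg 9 h 0 min / OT 1 h 17 min; Wed reg 8 h 12 min / OT 0 h 0 min; Thu reg 9 h 0 min / OT 1 h 23 min.
Totals: regular 26 h 12 min, overtime 2 h 40 min.

Regular 26.20 hours, overtime 2.67 hours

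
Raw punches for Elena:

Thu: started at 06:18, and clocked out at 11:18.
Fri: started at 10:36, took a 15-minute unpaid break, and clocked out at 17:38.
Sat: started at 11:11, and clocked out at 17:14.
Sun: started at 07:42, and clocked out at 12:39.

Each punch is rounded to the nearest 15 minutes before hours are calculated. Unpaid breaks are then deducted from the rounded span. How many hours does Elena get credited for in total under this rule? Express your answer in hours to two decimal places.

Thu: in 06:18→06:15, out 11:18→11:15; 5 h 0 min
Fri: in 10:36→10:30, out 17:38→17:45; 7 h 15 min − 15 min = 7 h 0 min
Sat: in 11:11→11:15, out 17:14→17:15; 6 h 0 min
Sun: in 07:42→07:45, out 12:39→12:45; 5 h 0 min
Total credited: 23 h 0 min.

23.00 hours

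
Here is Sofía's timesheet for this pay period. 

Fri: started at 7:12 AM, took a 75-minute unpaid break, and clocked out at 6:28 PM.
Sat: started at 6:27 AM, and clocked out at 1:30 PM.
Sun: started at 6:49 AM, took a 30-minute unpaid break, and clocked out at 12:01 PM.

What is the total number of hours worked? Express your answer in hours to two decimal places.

21.77 hours

Fri: 7:12 AM–6:28 PM = 11 h 16 min; less 75 min break → 10 h 1 min
Sat: 6:27 AM–1:30 PM = 7 h 3 min
Sun: 6:49 AM–12:01 PM = 5 h 12 min; less 30 min break → 4 h 42 min
Total: 10 h 1 min + 7 h 3 min + 4 h 42 min = 21 h 46 min.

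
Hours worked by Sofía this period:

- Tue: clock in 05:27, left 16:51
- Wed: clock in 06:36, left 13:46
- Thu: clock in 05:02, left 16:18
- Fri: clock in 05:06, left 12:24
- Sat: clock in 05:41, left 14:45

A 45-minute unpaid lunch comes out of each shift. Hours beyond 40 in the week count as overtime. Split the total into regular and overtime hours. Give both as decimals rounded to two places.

Tue: 05:27–16:51 = 11 h 24 min; less 45 min break → 10 h 39 min
Wed: 06:36–13:46 = 7 h 10 min; less 45 min break → 6 h 25 min
Thu: 05:02–16:18 = 11 h 16 min; less 45 min break → 10 h 31 min
Fri: 05:06–12:24 = 7 h 18 min; less 45 min break → 6 h 33 min
Sat: 05:41–14:45 = 9 h 4 min; less 45 min break → 8 h 19 min
Total worked: 42 h 27 min = 42.45 h.
Threshold 40 h → overtime 2 h 27 min, regular 40 h 0 min.

Regular 40.00 hours, overtime 2.45 hours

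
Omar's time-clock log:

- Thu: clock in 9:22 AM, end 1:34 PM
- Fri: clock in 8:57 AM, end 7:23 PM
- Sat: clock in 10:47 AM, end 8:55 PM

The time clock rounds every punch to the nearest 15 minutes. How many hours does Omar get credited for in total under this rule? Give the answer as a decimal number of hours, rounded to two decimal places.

25.00 hours

Thu: in 9:22 AM→9:15 AM, out 1:34 PM→1:30 PM; 4 h 15 min
Fri: in 8:57 AM→9:00 AM, out 7:23 PM→7:30 PM; 10 h 30 min
Sat: in 10:47 AM→10:45 AM, out 8:55 PM→9:00 PM; 10 h 15 min
Total credited: 25 h 0 min.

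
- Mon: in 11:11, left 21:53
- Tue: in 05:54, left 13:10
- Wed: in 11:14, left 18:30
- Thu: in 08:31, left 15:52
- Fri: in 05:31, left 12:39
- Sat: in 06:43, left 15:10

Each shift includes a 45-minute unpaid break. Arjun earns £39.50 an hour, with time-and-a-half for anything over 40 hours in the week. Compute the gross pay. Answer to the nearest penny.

£1797.25

Mon: 11:11–21:53 = 10 h 42 min; less 45 min break → 9 h 57 min
Tue: 05:54–13:10 = 7 h 16 min; less 45 min break → 6 h 31 min
Wed: 11:14–18:30 = 7 h 16 min; less 45 min break → 6 h 31 min
Thu: 08:31–15:52 = 7 h 21 min; less 45 min break → 6 h 36 min
Fri: 05:31–12:39 = 7 h 8 min; less 45 min break → 6 h 23 min
Sat: 06:43–15:10 = 8 h 27 min; less 45 min break → 7 h 42 min
Total worked: 43 h 40 min = 2620 min.
Regular 40 h 0 min = 2400 min at £39.50/h; overtime 3 h 40 min = 220 min at £59.25/h.
Pay = (2400 × £39.50 + 220 × £59.25) ÷ 60 = £1797.25.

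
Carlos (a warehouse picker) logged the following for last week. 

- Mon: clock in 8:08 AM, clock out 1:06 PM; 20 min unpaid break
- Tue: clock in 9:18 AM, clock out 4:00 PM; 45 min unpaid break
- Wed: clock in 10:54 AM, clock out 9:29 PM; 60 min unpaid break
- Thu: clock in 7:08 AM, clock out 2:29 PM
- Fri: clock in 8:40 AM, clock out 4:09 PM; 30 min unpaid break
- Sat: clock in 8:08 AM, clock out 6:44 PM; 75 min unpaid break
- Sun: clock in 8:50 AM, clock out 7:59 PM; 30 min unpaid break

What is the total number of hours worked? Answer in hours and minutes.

Mon: 8:08 AM–1:06 PM = 4 h 58 min; less 20 min break → 4 h 38 min
Tue: 9:18 AM–4:00 PM = 6 h 42 min; less 45 min break → 5 h 57 min
Wed: 10:54 AM–9:29 PM = 10 h 35 min; less 60 min break → 9 h 35 min
Thu: 7:08 AM–2:29 PM = 7 h 21 min
Fri: 8:40 AM–4:09 PM = 7 h 29 min; less 30 min break → 6 h 59 min
Sat: 8:08 AM–6:44 PM = 10 h 36 min; less 75 min break → 9 h 21 min
Sun: 8:50 AM–7:59 PM = 11 h 9 min; less 30 min break → 10 h 39 min
Total: 4 h 38 min + 5 h 57 min + 9 h 35 min + 7 h 21 min + 6 h 59 min + 9 h 21 min + 10 h 39 min = 54 h 30 min.

54 h 30 min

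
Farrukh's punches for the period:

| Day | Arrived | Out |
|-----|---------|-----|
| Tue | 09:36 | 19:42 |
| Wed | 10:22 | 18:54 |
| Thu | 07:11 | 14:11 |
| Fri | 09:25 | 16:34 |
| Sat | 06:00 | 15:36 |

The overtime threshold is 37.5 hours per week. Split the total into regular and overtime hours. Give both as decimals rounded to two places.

Tue: 09:36–19:42 = 10 h 6 min
Wed: 10:22–18:54 = 8 h 32 min
Thu: 07:11–14:11 = 7 h 0 min
Fri: 09:25–16:34 = 7 h 9 min
Sat: 06:00–15:36 = 9 h 36 min
Total worked: 42 h 23 min = 42.38 h.
Threshold 37.5 h → overtime 4 h 53 min, regular 37 h 30 min.

Regular 37.50 hours, overtime 4.88 hours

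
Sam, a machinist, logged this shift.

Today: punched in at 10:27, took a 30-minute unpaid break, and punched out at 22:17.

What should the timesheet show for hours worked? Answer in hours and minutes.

11 h 20 min

Today: 10:27–22:17 = 11 h 50 min; less 30 min break → 11 h 20 min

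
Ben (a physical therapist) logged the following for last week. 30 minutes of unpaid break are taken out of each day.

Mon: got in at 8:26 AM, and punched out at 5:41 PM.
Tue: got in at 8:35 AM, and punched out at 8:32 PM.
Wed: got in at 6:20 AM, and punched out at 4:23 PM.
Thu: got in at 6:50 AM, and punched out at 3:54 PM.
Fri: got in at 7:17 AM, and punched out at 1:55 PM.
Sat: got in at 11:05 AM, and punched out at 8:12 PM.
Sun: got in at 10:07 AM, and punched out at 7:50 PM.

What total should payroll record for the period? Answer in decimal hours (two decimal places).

62.28 hours

Mon: 8:26 AM–5:41 PM = 9 h 15 min; less 30 min break → 8 h 45 min
Tue: 8:35 AM–8:32 PM = 11 h 57 min; less 30 min break → 11 h 27 min
Wed: 6:20 AM–4:23 PM = 10 h 3 min; less 30 min break → 9 h 33 min
Thu: 6:50 AM–3:54 PM = 9 h 4 min; less 30 min break → 8 h 34 min
Fri: 7:17 AM–1:55 PM = 6 h 38 min; less 30 min break → 6 h 8 min
Sat: 11:05 AM–8:12 PM = 9 h 7 min; less 30 min break → 8 h 37 min
Sun: 10:07 AM–7:50 PM = 9 h 43 min; less 30 min break → 9 h 13 min
Total: 8 h 45 min + 11 h 27 min + 9 h 33 min + 8 h 34 min + 6 h 8 min + 8 h 37 min + 9 h 13 min = 62 h 17 min.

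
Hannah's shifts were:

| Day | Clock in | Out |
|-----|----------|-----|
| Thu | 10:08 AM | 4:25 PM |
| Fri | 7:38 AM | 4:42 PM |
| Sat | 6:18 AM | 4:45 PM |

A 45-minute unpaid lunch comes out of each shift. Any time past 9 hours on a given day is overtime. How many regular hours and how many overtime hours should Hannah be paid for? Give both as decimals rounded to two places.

Regular 22.85 hours, overtime 0.70 hours

Thu: 10:08 AM–4:25 PM = 6 h 17 min; less 45 min break → 5 h 32 min
Fri: 7:38 AM–4:42 PM = 9 h 4 min; less 45 min break → 8 h 19 min
Sat: 6:18 AM–4:45 PM = 10 h 27 min; less 45 min break → 9 h 42 min
Thu reg 5 h 32 min / OT 0 h 0 min; Fri reg 8 h 19 min / OT 0 h 0 min; Sat reg 9 h 0 min / OT 0 h 42 min.
Totals: regular 22 h 51 min, overtime 0 h 42 min.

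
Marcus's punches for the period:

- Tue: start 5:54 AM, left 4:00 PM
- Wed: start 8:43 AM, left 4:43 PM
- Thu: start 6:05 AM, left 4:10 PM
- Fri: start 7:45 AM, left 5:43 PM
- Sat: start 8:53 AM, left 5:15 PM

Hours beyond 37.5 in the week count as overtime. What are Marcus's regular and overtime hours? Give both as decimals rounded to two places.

Tue: 5:54 AM–4:00 PM = 10 h 6 min
Wed: 8:43 AM–4:43 PM = 8 h 0 min
Thu: 6:05 AM–4:10 PM = 10 h 5 min
Fri: 7:45 AM–5:43 PM = 9 h 58 min
Sat: 8:53 AM–5:15 PM = 8 h 22 min
Total worked: 46 h 31 min = 46.52 h.
Threshold 37.5 h → overtime 9 h 1 min, regular 37 h 30 min.

Regular 37.50 hours, overtime 9.02 hours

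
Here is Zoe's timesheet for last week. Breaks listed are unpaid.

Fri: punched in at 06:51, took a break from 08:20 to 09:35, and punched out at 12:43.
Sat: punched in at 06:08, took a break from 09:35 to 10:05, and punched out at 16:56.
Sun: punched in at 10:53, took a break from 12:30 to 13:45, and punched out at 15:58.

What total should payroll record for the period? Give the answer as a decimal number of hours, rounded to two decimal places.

18.75 hours

Fri: 06:51–12:43 = 5 h 52 min; less 75 min break → 4 h 37 min
Sat: 06:08–16:56 = 10 h 48 min; less 30 min break → 10 h 18 min
Sun: 10:53–15:58 = 5 h 5 min; less 75 min break → 3 h 50 min
Total: 4 h 37 min + 10 h 18 min + 3 h 50 min = 18 h 45 min.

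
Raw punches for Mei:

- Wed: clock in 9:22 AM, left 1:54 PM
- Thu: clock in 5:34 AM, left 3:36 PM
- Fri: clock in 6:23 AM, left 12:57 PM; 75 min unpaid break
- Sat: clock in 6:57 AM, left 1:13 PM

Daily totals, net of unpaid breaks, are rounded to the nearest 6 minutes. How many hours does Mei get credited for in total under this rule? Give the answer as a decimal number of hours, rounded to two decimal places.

Wed: 9:22 AM–1:54 PM = 4 h 32 min → rounds to 4 h 30 min
Thu: 5:34 AM–3:36 PM = 10 h 2 min → rounds to 10 h 0 min
Fri: 6:23 AM–12:57 PM = 6 h 34 min − 75 min = 5 h 19 min → rounds to 5 h 18 min
Sat: 6:57 AM–1:13 PM = 6 h 16 min → rounds to 6 h 18 min
Total credited: 26 h 6 min.

26.10 hours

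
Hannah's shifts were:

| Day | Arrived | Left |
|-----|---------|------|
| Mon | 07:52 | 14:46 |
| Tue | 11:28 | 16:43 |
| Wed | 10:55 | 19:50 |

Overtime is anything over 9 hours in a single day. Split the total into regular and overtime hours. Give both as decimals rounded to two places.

Mon: 07:52–14:46 = 6 h 54 min
Tue: 11:28–16:43 = 5 h 15 min
Wed: 10:55–19:50 = 8 h 55 min
Mon reg 6 h 54 min / OT 0 h 0 min; Tue reg 5 h 15 min / OT 0 h 0 min; Wed reg 8 h 55 min / OT 0 h 0 min.
Totals: regular 21 h 4 min, overtime 0 h 0 min.

Regular 21.07 hours, overtime 0.00 hours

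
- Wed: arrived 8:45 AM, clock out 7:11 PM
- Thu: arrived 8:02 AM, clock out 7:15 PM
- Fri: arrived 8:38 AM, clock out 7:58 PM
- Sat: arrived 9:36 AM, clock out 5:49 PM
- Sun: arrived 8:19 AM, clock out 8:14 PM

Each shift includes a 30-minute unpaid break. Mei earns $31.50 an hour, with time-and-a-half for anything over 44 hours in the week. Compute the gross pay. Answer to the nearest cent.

Wed: 8:45 AM–7:11 PM = 10 h 26 min; less 30 min break → 9 h 56 min
Thu: 8:02 AM–7:15 PM = 11 h 13 min; less 30 min break → 10 h 43 min
Fri: 8:38 AM–7:58 PM = 11 h 20 min; less 30 min break → 10 h 50 min
Sat: 9:36 AM–5:49 PM = 8 h 13 min; less 30 min break → 7 h 43 min
Sun: 8:19 AM–8:14 PM = 11 h 55 min; less 30 min break → 11 h 25 min
Total worked: 50 h 37 min = 3037 min.
Regular 44 h 0 min = 2640 min at $31.50/h; overtime 6 h 37 min = 397 min at $47.25/h.
Pay = (2640 × $31.50 + 397 × $47.25) ÷ 60 = $1698.64.

$1698.64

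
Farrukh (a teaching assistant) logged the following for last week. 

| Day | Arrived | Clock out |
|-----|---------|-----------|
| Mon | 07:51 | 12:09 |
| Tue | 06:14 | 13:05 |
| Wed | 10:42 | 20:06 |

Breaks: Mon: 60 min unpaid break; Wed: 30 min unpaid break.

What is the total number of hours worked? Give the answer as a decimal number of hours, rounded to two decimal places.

19.05 hours

Mon: 07:51–12:09 = 4 h 18 min; less 60 min break → 3 h 18 min
Tue: 06:14–13:05 = 6 h 51 min
Wed: 10:42–20:06 = 9 h 24 min; less 30 min break → 8 h 54 min
Total: 3 h 18 min + 6 h 51 min + 8 h 54 min = 19 h 3 min.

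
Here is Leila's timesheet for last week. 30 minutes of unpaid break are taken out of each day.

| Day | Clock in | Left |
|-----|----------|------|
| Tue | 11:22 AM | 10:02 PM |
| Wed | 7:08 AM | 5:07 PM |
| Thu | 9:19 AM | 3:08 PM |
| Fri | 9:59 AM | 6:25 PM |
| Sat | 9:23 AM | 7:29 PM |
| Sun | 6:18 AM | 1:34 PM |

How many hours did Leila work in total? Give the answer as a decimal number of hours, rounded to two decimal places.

49.27 hours

Tue: 11:22 AM–10:02 PM = 10 h 40 min; less 30 min break → 10 h 10 min
Wed: 7:08 AM–5:07 PM = 9 h 59 min; less 30 min break → 9 h 29 min
Thu: 9:19 AM–3:08 PM = 5 h 49 min; less 30 min break → 5 h 19 min
Fri: 9:59 AM–6:25 PM = 8 h 26 min; less 30 min break → 7 h 56 min
Sat: 9:23 AM–7:29 PM = 10 h 6 min; less 30 min break → 9 h 36 min
Sun: 6:18 AM–1:34 PM = 7 h 16 min; less 30 min break → 6 h 46 min
Total: 10 h 10 min + 9 h 29 min + 5 h 19 min + 7 h 56 min + 9 h 36 min + 6 h 46 min = 49 h 16 min.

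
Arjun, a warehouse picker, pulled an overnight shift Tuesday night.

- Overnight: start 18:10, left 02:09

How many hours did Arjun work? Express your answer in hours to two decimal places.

7.98 hours

Overnight: 18:10 → midnight = 5 h 50 min; midnight → 02:09 = 2 h 9 min; span 7 h 59 min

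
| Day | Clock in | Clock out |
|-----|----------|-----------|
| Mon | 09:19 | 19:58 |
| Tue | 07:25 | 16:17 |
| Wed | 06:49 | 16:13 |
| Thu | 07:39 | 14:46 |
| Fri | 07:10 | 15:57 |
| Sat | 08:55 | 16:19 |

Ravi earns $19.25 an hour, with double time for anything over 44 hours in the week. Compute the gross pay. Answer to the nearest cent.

$1163.34

Mon: 09:19–19:58 = 10 h 39 min
Tue: 07:25–16:17 = 8 h 52 min
Wed: 06:49–16:13 = 9 h 24 min
Thu: 07:39–14:46 = 7 h 7 min
Fri: 07:10–15:57 = 8 h 47 min
Sat: 08:55–16:19 = 7 h 24 min
Total worked: 52 h 13 min = 3133 min.
Regular 44 h 0 min = 2640 min at $19.25/h; overtime 8 h 13 min = 493 min at $38.50/h.
Pay = (2640 × $19.25 + 493 × $38.50) ÷ 60 = $1163.34.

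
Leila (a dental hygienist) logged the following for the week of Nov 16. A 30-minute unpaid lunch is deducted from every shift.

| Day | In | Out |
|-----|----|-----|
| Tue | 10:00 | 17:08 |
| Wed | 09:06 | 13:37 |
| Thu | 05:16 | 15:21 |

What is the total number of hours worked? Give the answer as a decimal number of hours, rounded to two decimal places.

Tue: 10:00–17:08 = 7 h 8 min; less 30 min break → 6 h 38 min
Wed: 09:06–13:37 = 4 h 31 min; less 30 min break → 4 h 1 min
Thu: 05:16–15:21 = 10 h 5 min; less 30 min break → 9 h 35 min
Total: 6 h 38 min + 4 h 1 min + 9 h 35 min = 20 h 14 min.

20.23 hours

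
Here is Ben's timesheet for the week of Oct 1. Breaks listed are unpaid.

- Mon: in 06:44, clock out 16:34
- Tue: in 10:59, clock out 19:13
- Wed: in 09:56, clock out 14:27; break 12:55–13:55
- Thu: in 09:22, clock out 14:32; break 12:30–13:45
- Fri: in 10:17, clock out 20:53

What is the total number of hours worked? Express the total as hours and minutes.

36 h 6 min

Mon: 06:44–16:34 = 9 h 50 min
Tue: 10:59–19:13 = 8 h 14 min
Wed: 09:56–14:27 = 4 h 31 min; less 60 min break → 3 h 31 min
Thu: 09:22–14:32 = 5 h 10 min; less 75 min break → 3 h 55 min
Fri: 10:17–20:53 = 10 h 36 min
Total: 9 h 50 min + 8 h 14 min + 3 h 31 min + 3 h 55 min + 10 h 36 min = 36 h 6 min.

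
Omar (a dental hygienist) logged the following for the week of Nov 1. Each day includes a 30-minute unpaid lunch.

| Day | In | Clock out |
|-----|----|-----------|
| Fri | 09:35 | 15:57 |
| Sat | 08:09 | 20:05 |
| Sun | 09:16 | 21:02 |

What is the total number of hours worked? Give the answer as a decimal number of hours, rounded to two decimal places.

28.57 hours

Fri: 09:35–15:57 = 6 h 22 min; less 30 min break → 5 h 52 min
Sat: 08:09–20:05 = 11 h 56 min; less 30 min break → 11 h 26 min
Sun: 09:16–21:02 = 11 h 46 min; less 30 min break → 11 h 16 min
Total: 5 h 52 min + 11 h 26 min + 11 h 16 min = 28 h 34 min.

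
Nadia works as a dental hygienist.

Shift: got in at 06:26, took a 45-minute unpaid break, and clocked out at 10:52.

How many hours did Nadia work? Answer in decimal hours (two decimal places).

3.68 hours

Shift: 06:26–10:52 = 4 h 26 min; less 45 min break → 3 h 41 min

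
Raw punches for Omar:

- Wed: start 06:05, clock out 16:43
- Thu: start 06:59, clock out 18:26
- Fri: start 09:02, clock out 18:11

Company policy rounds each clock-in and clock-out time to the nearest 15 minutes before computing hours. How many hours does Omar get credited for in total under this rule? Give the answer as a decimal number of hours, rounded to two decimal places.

Wed: in 06:05→06:00, out 16:43→16:45; 10 h 45 min
Thu: in 06:59→07:00, out 18:26→18:30; 11 h 30 min
Fri: in 09:02→09:00, out 18:11→18:15; 9 h 15 min
Total credited: 31 h 30 min.

31.50 hours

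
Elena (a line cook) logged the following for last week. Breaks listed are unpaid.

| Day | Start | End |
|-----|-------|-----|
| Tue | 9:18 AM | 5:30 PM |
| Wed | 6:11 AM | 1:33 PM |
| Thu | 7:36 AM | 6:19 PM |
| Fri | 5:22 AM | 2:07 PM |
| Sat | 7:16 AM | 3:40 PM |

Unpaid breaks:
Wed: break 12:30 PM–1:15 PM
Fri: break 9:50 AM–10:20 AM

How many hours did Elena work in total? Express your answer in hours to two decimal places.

42.18 hours

Tue: 9:18 AM–5:30 PM = 8 h 12 min
Wed: 6:11 AM–1:33 PM = 7 h 22 min; less 45 min break → 6 h 37 min
Thu: 7:36 AM–6:19 PM = 10 h 43 min
Fri: 5:22 AM–2:07 PM = 8 h 45 min; less 30 min break → 8 h 15 min
Sat: 7:16 AM–3:40 PM = 8 h 24 min
Total: 8 h 12 min + 6 h 37 min + 10 h 43 min + 8 h 15 min + 8 h 24 min = 42 h 11 min.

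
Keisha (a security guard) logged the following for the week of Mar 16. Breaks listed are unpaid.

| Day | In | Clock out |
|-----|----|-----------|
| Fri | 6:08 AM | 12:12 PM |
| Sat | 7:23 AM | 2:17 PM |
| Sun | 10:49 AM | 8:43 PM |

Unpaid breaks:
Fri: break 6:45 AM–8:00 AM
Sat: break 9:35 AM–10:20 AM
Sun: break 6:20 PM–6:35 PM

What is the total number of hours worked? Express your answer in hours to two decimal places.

20.62 hours

Fri: 6:08 AM–12:12 PM = 6 h 4 min; less 75 min break → 4 h 49 min
Sat: 7:23 AM–2:17 PM = 6 h 54 min; less 45 min break → 6 h 9 min
Sun: 10:49 AM–8:43 PM = 9 h 54 min; less 15 min break → 9 h 39 min
Total: 4 h 49 min + 6 h 9 min + 9 h 39 min = 20 h 37 min.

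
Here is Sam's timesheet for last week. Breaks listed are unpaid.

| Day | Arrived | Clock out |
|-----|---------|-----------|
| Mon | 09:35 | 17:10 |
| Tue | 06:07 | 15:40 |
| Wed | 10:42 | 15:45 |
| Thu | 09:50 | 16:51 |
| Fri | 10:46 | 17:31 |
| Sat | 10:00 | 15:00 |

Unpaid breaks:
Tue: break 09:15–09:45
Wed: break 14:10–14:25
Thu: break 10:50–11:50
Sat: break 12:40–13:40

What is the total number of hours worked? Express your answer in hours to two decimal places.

Mon: 09:35–17:10 = 7 h 35 min
Tue: 06:07–15:40 = 9 h 33 min; less 30 min break → 9 h 3 min
Wed: 10:42–15:45 = 5 h 3 min; less 15 min break → 4 h 48 min
Thu: 09:50–16:51 = 7 h 1 min; less 60 min break → 6 h 1 min
Fri: 10:46–17:31 = 6 h 45 min
Sat: 10:00–15:00 = 5 h 0 min; less 60 min break → 4 h 0 min
Total: 7 h 35 min + 9 h 3 min + 4 h 48 min + 6 h 1 min + 6 h 45 min + 4 h 0 min = 38 h 12 min.

38.20 hours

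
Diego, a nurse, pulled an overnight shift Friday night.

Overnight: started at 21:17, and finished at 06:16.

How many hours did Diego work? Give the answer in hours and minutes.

8 h 59 min

Overnight: 21:17 → midnight = 2 h 43 min; midnight → 06:16 = 6 h 16 min; span 8 h 59 min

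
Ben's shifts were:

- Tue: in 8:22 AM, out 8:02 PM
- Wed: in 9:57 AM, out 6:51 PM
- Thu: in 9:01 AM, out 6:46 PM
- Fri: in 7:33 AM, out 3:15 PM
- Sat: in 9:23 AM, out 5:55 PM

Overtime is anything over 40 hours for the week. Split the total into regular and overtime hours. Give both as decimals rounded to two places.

Regular 40.00 hours, overtime 6.55 hours

Tue: 8:22 AM–8:02 PM = 11 h 40 min
Wed: 9:57 AM–6:51 PM = 8 h 54 min
Thu: 9:01 AM–6:46 PM = 9 h 45 min
Fri: 7:33 AM–3:15 PM = 7 h 42 min
Sat: 9:23 AM–5:55 PM = 8 h 32 min
Total worked: 46 h 33 min = 46.55 h.
Threshold 40 h → overtime 6 h 33 min, regular 40 h 0 min.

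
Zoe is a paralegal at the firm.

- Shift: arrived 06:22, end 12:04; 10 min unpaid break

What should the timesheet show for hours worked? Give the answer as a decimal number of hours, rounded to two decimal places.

Shift: 06:22–12:04 = 5 h 42 min; less 10 min break → 5 h 32 min

5.53 hours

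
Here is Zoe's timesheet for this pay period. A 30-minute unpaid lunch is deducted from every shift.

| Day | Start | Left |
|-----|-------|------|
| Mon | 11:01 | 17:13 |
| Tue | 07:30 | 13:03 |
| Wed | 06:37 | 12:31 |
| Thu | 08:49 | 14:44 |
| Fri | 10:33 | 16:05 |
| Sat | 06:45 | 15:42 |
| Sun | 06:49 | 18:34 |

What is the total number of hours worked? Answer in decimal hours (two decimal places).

Mon: 11:01–17:13 = 6 h 12 min; less 30 min break → 5 h 42 min
Tue: 07:30–13:03 = 5 h 33 min; less 30 min break → 5 h 3 min
Wed: 06:37–12:31 = 5 h 54 min; less 30 min break → 5 h 24 min
Thu: 08:49–14:44 = 5 h 55 min; less 30 min break → 5 h 25 min
Fri: 10:33–16:05 = 5 h 32 min; less 30 min break → 5 h 2 min
Sat: 06:45–15:42 = 8 h 57 min; less 30 min break → 8 h 27 min
Sun: 06:49–18:34 = 11 h 45 min; less 30 min break → 11 h 15 min
Total: 5 h 42 min + 5 h 3 min + 5 h 24 min + 5 h 25 min + 5 h 2 min + 8 h 27 min + 11 h 15 min = 46 h 18 min.

46.30 hours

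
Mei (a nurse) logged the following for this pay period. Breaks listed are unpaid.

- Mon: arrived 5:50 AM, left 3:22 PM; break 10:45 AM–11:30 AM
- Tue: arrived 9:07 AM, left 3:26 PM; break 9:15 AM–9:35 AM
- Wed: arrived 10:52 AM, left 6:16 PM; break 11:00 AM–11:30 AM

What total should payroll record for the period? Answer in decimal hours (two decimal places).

21.67 hours

Mon: 5:50 AM–3:22 PM = 9 h 32 min; less 45 min break → 8 h 47 min
Tue: 9:07 AM–3:26 PM = 6 h 19 min; less 20 min break → 5 h 59 min
Wed: 10:52 AM–6:16 PM = 7 h 24 min; less 30 min break → 6 h 54 min
Total: 8 h 47 min + 5 h 59 min + 6 h 54 min = 21 h 40 min.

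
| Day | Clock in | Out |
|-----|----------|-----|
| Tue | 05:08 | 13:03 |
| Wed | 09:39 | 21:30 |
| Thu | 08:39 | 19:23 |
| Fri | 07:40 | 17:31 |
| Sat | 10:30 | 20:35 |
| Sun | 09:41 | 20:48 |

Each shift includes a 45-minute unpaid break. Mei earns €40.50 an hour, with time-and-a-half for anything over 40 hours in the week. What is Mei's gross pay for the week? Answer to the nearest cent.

Tue: 05:08–13:03 = 7 h 55 min; less 45 min break → 7 h 10 min
Wed: 09:39–21:30 = 11 h 51 min; less 45 min break → 11 h 6 min
Thu: 08:39–19:23 = 10 h 44 min; less 45 min break → 9 h 59 min
Fri: 07:40–17:31 = 9 h 51 min; less 45 min break → 9 h 6 min
Sat: 10:30–20:35 = 10 h 5 min; less 45 min break → 9 h 20 min
Sun: 09:41–20:48 = 11 h 7 min; less 45 min break → 10 h 22 min
Total worked: 57 h 3 min = 3423 min.
Regular 40 h 0 min = 2400 min at €40.50/h; overtime 17 h 3 min = 1023 min at €60.75/h.
Pay = (2400 × €40.50 + 1023 × €60.75) ÷ 60 = €2655.79.

€2655.79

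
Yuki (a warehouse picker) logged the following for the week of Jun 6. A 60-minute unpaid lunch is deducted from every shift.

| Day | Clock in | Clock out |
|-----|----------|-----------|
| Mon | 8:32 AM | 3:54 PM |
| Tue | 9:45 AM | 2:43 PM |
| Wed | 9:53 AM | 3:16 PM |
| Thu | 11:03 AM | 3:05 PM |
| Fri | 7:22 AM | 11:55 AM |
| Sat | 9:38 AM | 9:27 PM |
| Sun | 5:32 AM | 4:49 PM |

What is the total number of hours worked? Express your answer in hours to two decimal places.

42.40 hours

Mon: 8:32 AM–3:54 PM = 7 h 22 min; less 60 min break → 6 h 22 min
Tue: 9:45 AM–2:43 PM = 4 h 58 min; less 60 min break → 3 h 58 min
Wed: 9:53 AM–3:16 PM = 5 h 23 min; less 60 min break → 4 h 23 min
Thu: 11:03 AM–3:05 PM = 4 h 2 min; less 60 min break → 3 h 2 min
Fri: 7:22 AM–11:55 AM = 4 h 33 min; less 60 min break → 3 h 33 min
Sat: 9:38 AM–9:27 PM = 11 h 49 min; less 60 min break → 10 h 49 min
Sun: 5:32 AM–4:49 PM = 11 h 17 min; less 60 min break → 10 h 17 min
Total: 6 h 22 min + 3 h 58 min + 4 h 23 min + 3 h 2 min + 3 h 33 min + 10 h 49 min + 10 h 17 min = 42 h 24 min.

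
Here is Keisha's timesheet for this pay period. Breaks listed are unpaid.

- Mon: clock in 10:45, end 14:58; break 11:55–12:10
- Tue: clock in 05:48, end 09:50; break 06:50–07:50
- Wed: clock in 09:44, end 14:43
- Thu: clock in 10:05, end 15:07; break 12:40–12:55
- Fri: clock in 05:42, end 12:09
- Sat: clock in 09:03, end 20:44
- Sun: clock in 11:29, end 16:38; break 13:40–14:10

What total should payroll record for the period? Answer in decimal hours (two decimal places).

39.55 hours

Mon: 10:45–14:58 = 4 h 13 min; less 15 min break → 3 h 58 min
Tue: 05:48–09:50 = 4 h 2 min; less 60 min break → 3 h 2 min
Wed: 09:44–14:43 = 4 h 59 min
Thu: 10:05–15:07 = 5 h 2 min; less 15 min break → 4 h 47 min
Fri: 05:42–12:09 = 6 h 27 min
Sat: 09:03–20:44 = 11 h 41 min
Sun: 11:29–16:38 = 5 h 9 min; less 30 min break → 4 h 39 min
Total: 3 h 58 min + 3 h 2 min + 4 h 59 min + 4 h 47 min + 6 h 27 min + 11 h 41 min + 4 h 39 min = 39 h 33 min.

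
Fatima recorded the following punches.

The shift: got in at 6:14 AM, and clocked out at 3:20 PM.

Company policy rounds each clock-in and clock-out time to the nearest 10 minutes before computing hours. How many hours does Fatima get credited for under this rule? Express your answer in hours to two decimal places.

The shift: in 6:14 AM→6:10 AM, out 3:20 PM→3:20 PM; 9 h 10 min

9.17 hours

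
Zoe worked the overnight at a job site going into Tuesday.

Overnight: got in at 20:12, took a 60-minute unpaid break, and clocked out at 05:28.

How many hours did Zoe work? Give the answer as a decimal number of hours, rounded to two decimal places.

8.27 hours

Overnight: 20:12 → midnight = 3 h 48 min; midnight → 05:28 = 5 h 28 min; span 9 h 16 min; less 60 min break → 8 h 16 min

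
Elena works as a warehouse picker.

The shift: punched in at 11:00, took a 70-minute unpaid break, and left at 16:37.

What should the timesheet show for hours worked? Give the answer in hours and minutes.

The shift: 11:00–16:37 = 5 h 37 min; less 70 min break → 4 h 27 min

4 h 27 min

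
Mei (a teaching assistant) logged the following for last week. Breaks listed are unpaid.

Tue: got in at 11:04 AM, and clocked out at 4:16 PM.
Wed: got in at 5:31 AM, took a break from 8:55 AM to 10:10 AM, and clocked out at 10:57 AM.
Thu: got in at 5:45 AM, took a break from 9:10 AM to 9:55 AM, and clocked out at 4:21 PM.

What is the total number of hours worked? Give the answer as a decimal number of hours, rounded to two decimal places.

19.23 hours

Tue: 11:04 AM–4:16 PM = 5 h 12 min
Wed: 5:31 AM–10:57 AM = 5 h 26 min; less 75 min break → 4 h 11 min
Thu: 5:45 AM–4:21 PM = 10 h 36 min; less 45 min break → 9 h 51 min
Total: 5 h 12 min + 4 h 11 min + 9 h 51 min = 19 h 14 min.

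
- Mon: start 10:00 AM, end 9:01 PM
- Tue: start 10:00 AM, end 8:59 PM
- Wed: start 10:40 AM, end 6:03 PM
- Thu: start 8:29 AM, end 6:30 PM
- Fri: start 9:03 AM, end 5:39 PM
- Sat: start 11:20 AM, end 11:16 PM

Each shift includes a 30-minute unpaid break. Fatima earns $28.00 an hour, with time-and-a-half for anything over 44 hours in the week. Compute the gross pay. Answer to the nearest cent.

$1775.20

Mon: 10:00 AM–9:01 PM = 11 h 1 min; less 30 min break → 10 h 31 min
Tue: 10:00 AM–8:59 PM = 10 h 59 min; less 30 min break → 10 h 29 min
Wed: 10:40 AM–6:03 PM = 7 h 23 min; less 30 min break → 6 h 53 min
Thu: 8:29 AM–6:30 PM = 10 h 1 min; less 30 min break → 9 h 31 min
Fri: 9:03 AM–5:39 PM = 8 h 36 min; less 30 min break → 8 h 6 min
Sat: 11:20 AM–11:16 PM = 11 h 56 min; less 30 min break → 11 h 26 min
Total worked: 56 h 56 min = 3416 min.
Regular 44 h 0 min = 2640 min at $28.00/h; overtime 12 h 56 min = 776 min at $42.00/h.
Pay = (2640 × $28.00 + 776 × $42.00) ÷ 60 = $1775.20.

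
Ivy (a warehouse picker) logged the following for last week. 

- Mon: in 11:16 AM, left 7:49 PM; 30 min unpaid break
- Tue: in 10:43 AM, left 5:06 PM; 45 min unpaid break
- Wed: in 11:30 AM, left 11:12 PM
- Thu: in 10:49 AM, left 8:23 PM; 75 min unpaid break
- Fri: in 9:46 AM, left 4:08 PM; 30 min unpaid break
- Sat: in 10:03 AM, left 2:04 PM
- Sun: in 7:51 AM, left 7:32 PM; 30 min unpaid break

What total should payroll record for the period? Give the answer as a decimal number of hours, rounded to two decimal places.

Mon: 11:16 AM–7:49 PM = 8 h 33 min; less 30 min break → 8 h 3 min
Tue: 10:43 AM–5:06 PM = 6 h 23 min; less 45 min break → 5 h 38 min
Wed: 11:30 AM–11:12 PM = 11 h 42 min
Thu: 10:49 AM–8:23 PM = 9 h 34 min; less 75 min break → 8 h 19 min
Fri: 9:46 AM–4:08 PM = 6 h 22 min; less 30 min break → 5 h 52 min
Sat: 10:03 AM–2:04 PM = 4 h 1 min
Sun: 7:51 AM–7:32 PM = 11 h 41 min; less 30 min break → 11 h 11 min
Total: 8 h 3 min + 5 h 38 min + 11 h 42 min + 8 h 19 min + 5 h 52 min + 4 h 1 min + 11 h 11 min = 54 h 46 min.

54.77 hours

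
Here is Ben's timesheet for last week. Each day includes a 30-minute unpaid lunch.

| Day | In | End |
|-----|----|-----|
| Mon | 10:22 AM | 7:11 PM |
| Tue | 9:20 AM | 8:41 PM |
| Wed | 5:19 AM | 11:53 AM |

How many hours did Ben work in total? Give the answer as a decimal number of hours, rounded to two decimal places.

Mon: 10:22 AM–7:11 PM = 8 h 49 min; less 30 min break → 8 h 19 min
Tue: 9:20 AM–8:41 PM = 11 h 21 min; less 30 min break → 10 h 51 min
Wed: 5:19 AM–11:53 AM = 6 h 34 min; less 30 min break → 6 h 4 min
Total: 8 h 19 min + 10 h 51 min + 6 h 4 min = 25 h 14 min.

25.23 hours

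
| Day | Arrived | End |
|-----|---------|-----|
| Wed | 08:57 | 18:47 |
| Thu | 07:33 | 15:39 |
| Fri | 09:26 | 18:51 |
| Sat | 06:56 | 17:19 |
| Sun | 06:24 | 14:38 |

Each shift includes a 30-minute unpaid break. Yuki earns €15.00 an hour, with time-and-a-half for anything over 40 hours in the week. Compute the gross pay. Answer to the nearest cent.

Wed: 08:57–18:47 = 9 h 50 min; less 30 min break → 9 h 20 min
Thu: 07:33–15:39 = 8 h 6 min; less 30 min break → 7 h 36 min
Fri: 09:26–18:51 = 9 h 25 min; less 30 min break → 8 h 55 min
Sat: 06:56–17:19 = 10 h 23 min; less 30 min break → 9 h 53 min
Sun: 06:24–14:38 = 8 h 14 min; less 30 min break → 7 h 44 min
Total worked: 43 h 28 min = 2608 min.
Regular 40 h 0 min = 2400 min at €15.00/h; overtime 3 h 28 min = 208 min at €22.50/h.
Pay = (2400 × €15.00 + 208 × €22.50) ÷ 60 = €678.00.

€678.00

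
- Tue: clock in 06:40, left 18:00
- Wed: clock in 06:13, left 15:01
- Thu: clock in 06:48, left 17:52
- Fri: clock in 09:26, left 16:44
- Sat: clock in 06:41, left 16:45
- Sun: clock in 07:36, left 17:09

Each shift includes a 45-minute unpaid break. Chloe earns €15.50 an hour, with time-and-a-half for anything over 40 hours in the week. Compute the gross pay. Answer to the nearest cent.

Tue: 06:40–18:00 = 11 h 20 min; less 45 min break → 10 h 35 min
Wed: 06:13–15:01 = 8 h 48 min; less 45 min break → 8 h 3 min
Thu: 06:48–17:52 = 11 h 4 min; less 45 min break → 10 h 19 min
Fri: 09:26–16:44 = 7 h 18 min; less 45 min break → 6 h 33 min
Sat: 06:41–16:45 = 10 h 4 min; less 45 min break → 9 h 19 min
Sun: 07:36–17:09 = 9 h 33 min; less 45 min break → 8 h 48 min
Total worked: 53 h 37 min = 3217 min.
Regular 40 h 0 min = 2400 min at €15.50/h; overtime 13 h 37 min = 817 min at €23.25/h.
Pay = (2400 × €15.50 + 817 × €23.25) ÷ 60 = €936.59.

€936.59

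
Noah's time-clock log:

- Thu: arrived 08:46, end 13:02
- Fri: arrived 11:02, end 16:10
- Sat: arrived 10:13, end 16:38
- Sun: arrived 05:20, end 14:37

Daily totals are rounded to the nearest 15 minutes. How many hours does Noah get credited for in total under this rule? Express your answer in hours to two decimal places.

Thu: 08:46–13:02 = 4 h 16 min → rounds to 4 h 15 min
Fri: 11:02–16:10 = 5 h 8 min → rounds to 5 h 15 min
Sat: 10:13–16:38 = 6 h 25 min → rounds to 6 h 30 min
Sun: 05:20–14:37 = 9 h 17 min → rounds to 9 h 15 min
Total credited: 25 h 15 min.

25.25 hours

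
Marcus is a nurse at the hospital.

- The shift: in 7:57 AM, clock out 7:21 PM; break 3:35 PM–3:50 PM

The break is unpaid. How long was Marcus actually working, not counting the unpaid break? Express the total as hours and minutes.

11 h 9 min

The shift: 7:57 AM–7:21 PM = 11 h 24 min; less 15 min break → 11 h 9 min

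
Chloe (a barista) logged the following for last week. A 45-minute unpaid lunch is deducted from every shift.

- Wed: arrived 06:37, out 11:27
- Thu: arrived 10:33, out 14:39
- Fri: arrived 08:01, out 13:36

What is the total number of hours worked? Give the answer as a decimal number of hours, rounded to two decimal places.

12.27 hours

Wed: 06:37–11:27 = 4 h 50 min; less 45 min break → 4 h 5 min
Thu: 10:33–14:39 = 4 h 6 min; less 45 min break → 3 h 21 min
Fri: 08:01–13:36 = 5 h 35 min; less 45 min break → 4 h 50 min
Total: 4 h 5 min + 3 h 21 min + 4 h 50 min = 12 h 16 min.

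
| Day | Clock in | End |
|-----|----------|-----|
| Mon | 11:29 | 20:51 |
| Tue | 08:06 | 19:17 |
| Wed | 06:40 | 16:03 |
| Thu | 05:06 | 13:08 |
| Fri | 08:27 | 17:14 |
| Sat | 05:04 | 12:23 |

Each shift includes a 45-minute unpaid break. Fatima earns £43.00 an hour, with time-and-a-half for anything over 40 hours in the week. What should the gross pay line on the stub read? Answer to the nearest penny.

Mon: 11:29–20:51 = 9 h 22 min; less 45 min break → 8 h 37 min
Tue: 08:06–19:17 = 11 h 11 min; less 45 min break → 10 h 26 min
Wed: 06:40–16:03 = 9 h 23 min; less 45 min break → 8 h 38 min
Thu: 05:06–13:08 = 8 h 2 min; less 45 min break → 7 h 17 min
Fri: 08:27–17:14 = 8 h 47 min; less 45 min break → 8 h 2 min
Sat: 05:04–12:23 = 7 h 19 min; less 45 min break → 6 h 34 min
Total worked: 49 h 34 min = 2974 min.
Regular 40 h 0 min = 2400 min at £43.00/h; overtime 9 h 34 min = 574 min at £64.50/h.
Pay = (2400 × £43.00 + 574 × £64.50) ÷ 60 = £2337.05.

£2337.05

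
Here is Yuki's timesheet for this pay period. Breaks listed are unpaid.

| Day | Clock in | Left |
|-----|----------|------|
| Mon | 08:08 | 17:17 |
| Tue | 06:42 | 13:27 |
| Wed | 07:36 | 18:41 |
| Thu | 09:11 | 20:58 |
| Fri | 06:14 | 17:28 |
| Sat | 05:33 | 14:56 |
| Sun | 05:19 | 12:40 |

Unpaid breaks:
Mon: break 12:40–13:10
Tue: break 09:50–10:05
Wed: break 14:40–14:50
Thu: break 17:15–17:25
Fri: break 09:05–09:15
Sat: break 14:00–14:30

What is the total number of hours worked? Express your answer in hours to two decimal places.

Mon: 08:08–17:17 = 9 h 9 min; less 30 min break → 8 h 39 min
Tue: 06:42–13:27 = 6 h 45 min; less 15 min break → 6 h 30 min
Wed: 07:36–18:41 = 11 h 5 min; less 10 min break → 10 h 55 min
Thu: 09:11–20:58 = 11 h 47 min; less 10 min break → 11 h 37 min
Fri: 06:14–17:28 = 11 h 14 min; less 10 min break → 11 h 4 min
Sat: 05:33–14:56 = 9 h 23 min; less 30 min break → 8 h 53 min
Sun: 05:19–12:40 = 7 h 21 min
Total: 8 h 39 min + 6 h 30 min + 10 h 55 min + 11 h 37 min + 11 h 4 min + 8 h 53 min + 7 h 21 min = 64 h 59 min.

64.98 hours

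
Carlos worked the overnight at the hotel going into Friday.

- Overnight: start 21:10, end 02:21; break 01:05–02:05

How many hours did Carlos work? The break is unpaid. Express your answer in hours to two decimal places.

Overnight: 21:10 → midnight = 2 h 50 min; midnight → 02:21 = 2 h 21 min; span 5 h 11 min; less 60 min break → 4 h 11 min

4.18 hours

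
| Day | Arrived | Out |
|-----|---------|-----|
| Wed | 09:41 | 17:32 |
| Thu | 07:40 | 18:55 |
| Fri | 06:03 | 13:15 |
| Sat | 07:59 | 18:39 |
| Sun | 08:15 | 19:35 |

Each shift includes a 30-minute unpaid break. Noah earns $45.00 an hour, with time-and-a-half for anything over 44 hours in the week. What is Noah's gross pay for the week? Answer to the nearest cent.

Wed: 09:41–17:32 = 7 h 51 min; less 30 min break → 7 h 21 min
Thu: 07:40–18:55 = 11 h 15 min; less 30 min break → 10 h 45 min
Fri: 06:03–13:15 = 7 h 12 min; less 30 min break → 6 h 42 min
Sat: 07:59–18:39 = 10 h 40 min; less 30 min break → 10 h 10 min
Sun: 08:15–19:35 = 11 h 20 min; less 30 min break → 10 h 50 min
Total worked: 45 h 48 min = 2748 min.
Regular 44 h 0 min = 2640 min at $45.00/h; overtime 1 h 48 min = 108 min at $67.50/h.
Pay = (2640 × $45.00 + 108 × $67.50) ÷ 60 = $2101.50.

$2101.50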